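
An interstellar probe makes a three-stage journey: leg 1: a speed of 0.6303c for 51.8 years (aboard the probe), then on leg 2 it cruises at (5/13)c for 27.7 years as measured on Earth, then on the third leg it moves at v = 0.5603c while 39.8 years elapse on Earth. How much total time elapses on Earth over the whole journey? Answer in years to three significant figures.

Δt = 134 years

Leg 1: γ = 1/√(1 − 0.6303²) = 1/√0.6027 = 1.288; Δt_1 = 1.288 × 51.8 = 66.72 years.
Leg 2: 27.7 years is already measured on Earth.
Leg 3: 39.8 years is already measured on Earth.
Total: 66.72 + 27.70 + 39.80 years.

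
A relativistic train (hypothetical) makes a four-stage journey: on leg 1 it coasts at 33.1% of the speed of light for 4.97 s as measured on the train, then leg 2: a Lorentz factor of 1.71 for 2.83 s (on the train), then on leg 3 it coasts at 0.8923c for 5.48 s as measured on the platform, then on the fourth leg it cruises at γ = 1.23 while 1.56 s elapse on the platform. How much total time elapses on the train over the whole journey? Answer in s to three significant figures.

τ = 11.5 s

Leg 1: 4.97 s is already measured on the train.
Leg 2: 2.83 s is already measured on the train.
Leg 3: γ = 1/√(1 − 0.8923²) = 1/√0.2038 = 2.215; τ_3 = 5.48/2.215 = 2.474 s.
Leg 4: γ = 1.23; τ_4 = 1.56/1.230 = 1.268 s.
Total: 4.970 + 2.830 + 2.474 + 1.268 s.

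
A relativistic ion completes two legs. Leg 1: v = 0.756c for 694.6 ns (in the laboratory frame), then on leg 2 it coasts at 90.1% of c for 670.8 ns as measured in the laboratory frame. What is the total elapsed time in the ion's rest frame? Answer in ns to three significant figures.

τ = 746 ns

Leg 1: γ = 1/√(1 − 0.756²) = 1/√0.4285 = 1.528; τ_1 = 694.6/1.528 = 454.7 ns.
Leg 2: β = 0.901; γ = 1/√(1 − 0.901²) = 1/√0.1882 = 2.305; τ_2 = 670.8/2.305 = 291.0 ns.
Total: 454.7 + 291.0 ns.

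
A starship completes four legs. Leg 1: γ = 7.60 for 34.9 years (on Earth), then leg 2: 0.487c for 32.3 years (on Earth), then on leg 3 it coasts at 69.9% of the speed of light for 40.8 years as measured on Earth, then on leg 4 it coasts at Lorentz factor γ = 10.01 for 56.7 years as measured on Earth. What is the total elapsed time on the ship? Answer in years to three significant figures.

Leg 1: γ = 7.60; τ_1 = 34.9/7.600 = 4.592 years.
Leg 2: γ = 1/√(1 − 0.487²) = 1/√0.7628 = 1.145; τ_2 = 32.3/1.145 = 28.21 years.
Leg 3: β = 0.699; γ = 1/√(1 − 0.699²) = 1/√0.5114 = 1.398; τ_3 = 40.8/1.398 = 29.18 years.
Leg 4: γ = 10.01; τ_4 = 56.7/10.01 = 5.664 years.
Total: 4.592 + 28.21 + 29.18 + 5.664 years.

τ = 67.6 years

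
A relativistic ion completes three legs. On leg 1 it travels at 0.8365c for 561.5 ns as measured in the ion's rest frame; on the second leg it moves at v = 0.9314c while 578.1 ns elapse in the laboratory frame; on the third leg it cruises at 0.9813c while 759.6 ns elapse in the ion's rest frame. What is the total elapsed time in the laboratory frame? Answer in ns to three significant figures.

Δt = 5550 ns

Leg 1: γ = 1/√(1 − 0.8365²) = 1/√0.3003 = 1.825; Δt_1 = 1.825 × 561.5 = 1025 ns.
Leg 2: 578.1 ns is already measured in the laboratory frame.
Leg 3: γ = 1/√(1 − 0.9813²) = 1/√0.03705 = 5.195; Δt_3 = 5.195 × 759.6 = 3946 ns.
Total: 1025 + 578.1 + 3946 ns.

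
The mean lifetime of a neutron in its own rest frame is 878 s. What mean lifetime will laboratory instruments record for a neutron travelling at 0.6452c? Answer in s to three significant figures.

Δt = 1150 s

γ = 1/√(1 − 0.6452²) = 1/√0.5837 = 1.309
The rest-frame lifetime is the proper time; the lab measures the dilated interval Δt = γτ₀ = 1.309 × 878 s.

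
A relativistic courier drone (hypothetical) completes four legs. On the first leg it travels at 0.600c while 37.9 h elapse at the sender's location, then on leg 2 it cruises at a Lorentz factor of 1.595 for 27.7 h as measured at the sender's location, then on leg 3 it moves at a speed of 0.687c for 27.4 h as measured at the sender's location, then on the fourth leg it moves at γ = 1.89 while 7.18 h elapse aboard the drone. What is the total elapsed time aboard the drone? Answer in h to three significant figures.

τ = 74.8 h

Leg 1: γ = 1/√(1 − 0.600²) = 5/4 = 1.250; τ_1 = 37.9/1.250 = 30.32 h.
Leg 2: γ = 1.595; τ_2 = 27.7/1.595 = 17.37 h.
Leg 3: γ = 1/√(1 − 0.687²) = 1/√0.5280 = 1.376; τ_3 = 27.4/1.376 = 19.91 h.
Leg 4: 7.18 h is already measured aboard the drone.
Total: 30.32 + 17.37 + 19.91 + 7.180 h.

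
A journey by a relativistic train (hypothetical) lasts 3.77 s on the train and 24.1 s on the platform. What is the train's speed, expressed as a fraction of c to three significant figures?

The proper time is measured on the train (both events occur at the train's location); Δt is measured on the platform. γ = Δt/τ = 24.1/3.77 = 6.393.
β = √(1 − 1/γ²) = √(1 − 0.02447) = √0.9755

β = 0.988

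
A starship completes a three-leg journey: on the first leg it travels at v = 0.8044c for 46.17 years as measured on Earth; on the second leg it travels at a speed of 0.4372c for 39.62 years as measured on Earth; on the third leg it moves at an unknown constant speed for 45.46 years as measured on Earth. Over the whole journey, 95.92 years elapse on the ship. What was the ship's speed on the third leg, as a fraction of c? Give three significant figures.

Leg 1: γ = 1/√(1 − 0.8044²) = 1/√0.3529 = 1.683; τ_1 = 46.17/1.683 = 27.43 years.
Leg 2: γ = 1/√(1 − 0.4372²) = 1/√0.8089 = 1.112; τ_2 = 39.62/1.112 = 35.63 years.
Leg 3: speed unknown; τ_3 = 45.46/γ_3.
Total proper time: 27.43 + 35.63 + τ_3 = 95.92, so τ_3 = 95.92 − 63.06 = 32.86 years.
γ_3 = 45.46/32.86 = 1.384; β = √(1 − 1/γ²) = √0.4776.

β = 0.691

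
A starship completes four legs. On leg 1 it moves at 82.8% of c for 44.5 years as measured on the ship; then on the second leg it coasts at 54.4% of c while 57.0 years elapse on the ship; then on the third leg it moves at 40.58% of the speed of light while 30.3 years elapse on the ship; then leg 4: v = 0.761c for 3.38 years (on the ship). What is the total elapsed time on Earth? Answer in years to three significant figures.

Leg 1: β = 0.828; γ = 1/√(1 − 0.828²) = 1/√0.3144 = 1.783; Δt_1 = 1.783 × 44.5 = 79.36 years.
Leg 2: β = 0.544; γ = 1/√(1 − 0.544²) = 1/√0.7041 = 1.192; Δt_2 = 1.192 × 57.0 = 67.93 years.
Leg 3: β = 0.4058; γ = 1/√(1 − 0.4058²) = 1/√0.8353 = 1.094; Δt_3 = 1.094 × 30.3 = 33.15 years.
Leg 4: γ = 1/√(1 − 0.761²) = 1/√0.4209 = 1.541; Δt_4 = 1.541 × 3.38 = 5.210 years.
Total: 79.36 + 67.93 + 33.15 + 5.210 years.

Δt = 186 years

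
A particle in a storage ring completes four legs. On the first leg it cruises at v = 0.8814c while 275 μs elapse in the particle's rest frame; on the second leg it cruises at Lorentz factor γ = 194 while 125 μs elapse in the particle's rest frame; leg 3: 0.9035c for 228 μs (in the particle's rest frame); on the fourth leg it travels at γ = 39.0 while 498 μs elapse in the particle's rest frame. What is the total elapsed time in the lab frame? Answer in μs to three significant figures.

Leg 1: γ = 1/√(1 − 0.8814²) = 1/√0.2231 = 2.117; Δt_1 = 2.117 × 275 = 582.2 μs.
Leg 2: γ = 194; Δt_2 = 194.0 × 125 = 2.425×10⁴ μs.
Leg 3: γ = 1/√(1 − 0.9035²) = 1/√0.1837 = 2.333; Δt_3 = 2.333 × 228 = 532.0 μs.
Leg 4: γ = 39.0; Δt_4 = 39.00 × 498 = 1.942×10⁴ μs.
Total: 582.2 + 2.425×10⁴ + 532.0 + 1.942×10⁴ μs.

Δt = 4.48×10⁴ μs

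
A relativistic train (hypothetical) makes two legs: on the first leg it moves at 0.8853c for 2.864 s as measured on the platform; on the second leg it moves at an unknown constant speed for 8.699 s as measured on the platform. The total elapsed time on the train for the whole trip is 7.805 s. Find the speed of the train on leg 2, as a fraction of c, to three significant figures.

β = 0.668

Leg 1: γ = 1/√(1 − 0.8853²) = 1/√0.2162 = 2.150; τ_1 = 2.864/2.150 = 1.332 s.
Leg 2: speed unknown; τ_2 = 8.699/γ_2.
Total proper time: 1.332 + τ_2 = 7.805, so τ_2 = 7.805 − 1.332 = 6.473 s.
γ_2 = 8.699/6.473 = 1.344; β = √(1 − 1/γ²) = √0.4463.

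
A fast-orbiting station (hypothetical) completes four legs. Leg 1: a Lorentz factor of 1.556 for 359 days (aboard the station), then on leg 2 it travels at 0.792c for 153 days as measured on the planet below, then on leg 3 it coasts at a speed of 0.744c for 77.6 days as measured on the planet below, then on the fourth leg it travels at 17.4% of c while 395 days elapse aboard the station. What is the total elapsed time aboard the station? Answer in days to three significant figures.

Leg 1: 359 days is already measured aboard the station.
Leg 2: γ = 1/√(1 − 0.792²) = 1/√0.3727 = 1.638; τ_2 = 153/1.638 = 93.41 days.
Leg 3: γ = 1/√(1 − 0.744²) = 1/√0.4465 = 1.497; τ_3 = 77.6/1.497 = 51.85 days.
Leg 4: 395 days is already measured aboard the station.
Total: 359.0 + 93.41 + 51.85 + 395.0 days.

τ = 899 days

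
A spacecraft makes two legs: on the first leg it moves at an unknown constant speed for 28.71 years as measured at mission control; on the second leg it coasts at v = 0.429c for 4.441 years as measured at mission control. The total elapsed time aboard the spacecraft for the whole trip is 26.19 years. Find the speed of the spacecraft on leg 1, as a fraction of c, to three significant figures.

Leg 1: speed unknown; τ_1 = 28.71/γ_1.
Leg 2: γ = 1/√(1 − 0.429²) = 1/√0.8160 = 1.107; τ_2 = 4.441/1.107 = 4.012 years.
Total proper time: τ_1 + 4.012 = 26.19, so τ_1 = 26.19 − 4.012 = 22.18 years.
γ_1 = 28.71/22.18 = 1.295; β = √(1 − 1/γ²) = √0.4032.

β = 0.635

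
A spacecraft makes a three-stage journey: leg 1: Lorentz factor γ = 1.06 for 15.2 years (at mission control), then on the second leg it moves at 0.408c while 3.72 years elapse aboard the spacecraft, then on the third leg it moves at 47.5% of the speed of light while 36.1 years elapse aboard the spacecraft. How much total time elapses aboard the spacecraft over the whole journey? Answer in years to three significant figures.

Leg 1: γ = 1.06; τ_1 = 15.2/1.060 = 14.34 years.
Leg 2: 3.72 years is already measured aboard the spacecraft.
Leg 3: 36.1 years is already measured aboard the spacecraft.
Total: 14.34 + 3.720 + 36.10 years.

τ = 54.2 years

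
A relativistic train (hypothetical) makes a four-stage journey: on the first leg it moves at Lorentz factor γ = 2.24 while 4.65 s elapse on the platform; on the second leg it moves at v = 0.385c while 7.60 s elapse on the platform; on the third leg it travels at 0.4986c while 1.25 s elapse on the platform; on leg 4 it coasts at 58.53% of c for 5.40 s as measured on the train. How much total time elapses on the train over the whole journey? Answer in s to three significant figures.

τ = 15.6 s

Leg 1: γ = 2.24; τ_1 = 4.65/2.240 = 2.076 s.
Leg 2: γ = 1/√(1 − 0.385²) = 1/√0.8518 = 1.084; τ_2 = 7.60/1.084 = 7.014 s.
Leg 3: γ = 1/√(1 − 0.4986²) = 1/√0.7514 = 1.154; τ_3 = 1.25/1.154 = 1.084 s.
Leg 4: 5.40 s is already measured on the train.
Total: 2.076 + 7.014 + 1.084 + 5.400 s.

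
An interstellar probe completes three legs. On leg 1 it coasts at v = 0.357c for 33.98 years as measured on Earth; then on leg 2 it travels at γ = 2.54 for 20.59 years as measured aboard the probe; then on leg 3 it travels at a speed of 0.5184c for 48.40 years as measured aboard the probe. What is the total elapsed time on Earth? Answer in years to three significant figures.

Leg 1: 33.98 years is already measured on Earth.
Leg 2: γ = 2.54; Δt_2 = 2.540 × 20.59 = 52.30 years.
Leg 3: γ = 1/√(1 − 0.5184²) = 1/√0.7313 = 1.169; Δt_3 = 1.169 × 48.40 = 56.60 years.
Total: 33.98 + 52.30 + 56.60 years.

Δt = 143 years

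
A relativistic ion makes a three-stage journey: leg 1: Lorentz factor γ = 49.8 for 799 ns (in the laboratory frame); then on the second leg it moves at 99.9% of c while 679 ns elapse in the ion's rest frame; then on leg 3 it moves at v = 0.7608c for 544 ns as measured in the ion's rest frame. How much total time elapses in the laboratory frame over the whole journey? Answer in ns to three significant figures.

Leg 1: 799 ns is already measured in the laboratory frame.
Leg 2: β = 0.999; γ = 1/√(1 − 0.999²) = 1/√0.001999 = 22.37; Δt_2 = 22.37 × 679 = 1.519×10⁴ ns.
Leg 3: γ = 1/√(1 − 0.7608²) = 1/√0.4212 = 1.541; Δt_3 = 1.541 × 544 = 838.2 ns.
Total: 799.0 + 1.519×10⁴ + 838.2 ns.

Δt = 1.68×10⁴ ns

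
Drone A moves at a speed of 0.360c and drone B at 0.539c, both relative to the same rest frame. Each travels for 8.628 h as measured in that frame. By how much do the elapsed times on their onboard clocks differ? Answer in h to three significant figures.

A: γ = 1/√(1 − 0.360²) = 1/√0.8704 = 1.072; τ_A = 8.628/1.072 = 8.050 h.
B: γ = 1/√(1 − 0.539²) = 1/√0.7095 = 1.187; τ_B = 8.628/1.187 = 7.267 h.

|τ_A − τ_B| = 0.782 h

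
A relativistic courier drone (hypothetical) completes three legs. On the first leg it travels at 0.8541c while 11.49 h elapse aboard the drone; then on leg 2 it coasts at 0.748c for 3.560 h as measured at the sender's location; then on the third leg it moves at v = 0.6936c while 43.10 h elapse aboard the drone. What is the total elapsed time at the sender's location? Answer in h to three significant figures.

Δt = 85.5 h

Leg 1: γ = 1/√(1 − 0.8541²) = 1/√0.2705 = 1.923; Δt_1 = 1.923 × 11.49 = 22.09 h.
Leg 2: 3.560 h is already measured at the sender's location.
Leg 3: γ = 1/√(1 − 0.6936²) = 1/√0.5189 = 1.388; Δt_3 = 1.388 × 43.10 = 59.83 h.
Total: 22.09 + 3.560 + 59.83 h.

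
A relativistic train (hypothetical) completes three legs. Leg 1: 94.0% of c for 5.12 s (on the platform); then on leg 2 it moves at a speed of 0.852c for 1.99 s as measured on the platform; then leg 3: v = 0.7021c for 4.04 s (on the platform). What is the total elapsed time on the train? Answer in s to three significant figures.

τ = 5.67 s

Leg 1: β = 0.940; γ = 1/√(1 − 0.940²) = 1/√0.1164 = 2.931; τ_1 = 5.12/2.931 = 1.747 s.
Leg 2: γ = 1/√(1 − 0.852²) = 1/√0.2741 = 1.910; τ_2 = 1.99/1.910 = 1.042 s.
Leg 3: γ = 1/√(1 − 0.7021²) = 1/√0.5071 = 1.404; τ_3 = 4.04/1.404 = 2.877 s.
Total: 1.747 + 1.042 + 2.877 s.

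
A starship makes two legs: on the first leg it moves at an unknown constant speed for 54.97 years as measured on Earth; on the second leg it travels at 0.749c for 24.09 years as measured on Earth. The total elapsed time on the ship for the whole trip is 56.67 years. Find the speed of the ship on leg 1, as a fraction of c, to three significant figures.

β = 0.672

Leg 1: speed unknown; τ_1 = 54.97/γ_1.
Leg 2: γ = 1/√(1 − 0.749²) = 1/√0.4390 = 1.509; τ_2 = 24.09/1.509 = 15.96 years.
Total proper time: τ_1 + 15.96 = 56.67, so τ_1 = 56.67 − 15.96 = 40.71 years.
γ_1 = 54.97/40.71 = 1.350; β = √(1 − 1/γ²) = √0.4516.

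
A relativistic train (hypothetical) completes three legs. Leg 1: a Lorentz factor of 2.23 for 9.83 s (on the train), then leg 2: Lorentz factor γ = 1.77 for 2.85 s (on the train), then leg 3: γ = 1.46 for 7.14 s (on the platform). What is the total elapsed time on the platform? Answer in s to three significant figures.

Δt = 34.1 s

Leg 1: γ = 2.23; Δt_1 = 2.230 × 9.83 = 21.92 s.
Leg 2: γ = 1.77; Δt_2 = 1.770 × 2.85 = 5.045 s.
Leg 3: 7.14 s is already measured on the platform.
Total: 21.92 + 5.045 + 7.140 s.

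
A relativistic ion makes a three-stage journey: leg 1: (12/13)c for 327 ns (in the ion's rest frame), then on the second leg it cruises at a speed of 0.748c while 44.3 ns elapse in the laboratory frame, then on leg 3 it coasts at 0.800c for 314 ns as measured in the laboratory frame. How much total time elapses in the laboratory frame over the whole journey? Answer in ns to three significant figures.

Leg 1: γ = 1/√(1 − (12/13)²) = 13/5 = 2.600; Δt_1 = 2.600 × 327 = 850.2 ns.
Leg 2: 44.3 ns is already measured in the laboratory frame.
Leg 3: 314 ns is already measured in the laboratory frame.
Total: 850.2 + 44.30 + 314.0 ns.

Δt = 1210 ns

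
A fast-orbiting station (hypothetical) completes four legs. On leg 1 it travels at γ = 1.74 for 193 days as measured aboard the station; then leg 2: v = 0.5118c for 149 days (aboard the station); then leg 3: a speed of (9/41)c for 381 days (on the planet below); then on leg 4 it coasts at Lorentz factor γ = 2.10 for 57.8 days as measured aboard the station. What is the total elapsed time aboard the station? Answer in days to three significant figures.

Leg 1: 193 days is already measured aboard the station.
Leg 2: 149 days is already measured aboard the station.
Leg 3: γ = 1/√(1 − (9/41)²) = 41/40 = 1.025; τ_3 = 381/1.025 = 371.7 days.
Leg 4: 57.8 days is already measured aboard the station.
Total: 193.0 + 149.0 + 371.7 + 57.80 days.

τ = 772 days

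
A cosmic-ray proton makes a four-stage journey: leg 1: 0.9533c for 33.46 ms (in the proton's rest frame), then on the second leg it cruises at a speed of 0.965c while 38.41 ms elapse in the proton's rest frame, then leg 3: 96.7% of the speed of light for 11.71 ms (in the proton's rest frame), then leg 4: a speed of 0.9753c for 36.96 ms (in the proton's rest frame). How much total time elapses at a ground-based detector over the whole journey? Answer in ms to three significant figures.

Δt = 471 ms

Leg 1: γ = 1/√(1 − 0.9533²) = 1/√0.09122 = 3.311; Δt_1 = 3.311 × 33.46 = 110.8 ms.
Leg 2: γ = 1/√(1 − 0.965²) = 1/√0.06878 = 3.813; Δt_2 = 3.813 × 38.41 = 146.5 ms.
Leg 3: β = 0.967; γ = 1/√(1 − 0.967²) = 1/√0.06491 = 3.925; Δt_3 = 3.925 × 11.71 = 45.96 ms.
Leg 4: γ = 1/√(1 − 0.9753²) = 1/√0.04879 = 4.527; Δt_4 = 4.527 × 36.96 = 167.3 ms.
Total: 110.8 + 146.5 + 45.96 + 167.3 ms.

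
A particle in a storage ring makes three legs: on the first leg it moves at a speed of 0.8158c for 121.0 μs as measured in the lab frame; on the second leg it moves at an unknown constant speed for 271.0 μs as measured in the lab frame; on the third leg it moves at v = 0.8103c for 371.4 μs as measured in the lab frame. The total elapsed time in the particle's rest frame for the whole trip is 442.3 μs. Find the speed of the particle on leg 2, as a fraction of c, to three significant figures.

β = 0.821

Leg 1: γ = 1/√(1 − 0.8158²) = 1/√0.3345 = 1.729; τ_1 = 121.0/1.729 = 69.98 μs.
Leg 2: speed unknown; τ_2 = 271.0/γ_2.
Leg 3: γ = 1/√(1 − 0.8103²) = 1/√0.3434 = 1.706; τ_3 = 371.4/1.706 = 217.6 μs.
Total proper time: 69.98 + τ_2 + 217.6 = 442.3, so τ_2 = 442.3 − 287.6 = 154.7 μs.
γ_2 = 271.0/154.7 = 1.752; β = √(1 − 1/γ²) = √0.6742.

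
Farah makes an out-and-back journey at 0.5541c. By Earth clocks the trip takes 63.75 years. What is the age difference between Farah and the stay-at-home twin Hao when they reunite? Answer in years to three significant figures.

γ = 1/√(1 − 0.5541²) = 1/√0.6930 = 1.201
Farah's elapsed proper time: τ = 63.75/1.201 = 53.07 years.
Age gap = Δt − τ = 63.75 − 53.07 years.

Δt − τ = 10.7 years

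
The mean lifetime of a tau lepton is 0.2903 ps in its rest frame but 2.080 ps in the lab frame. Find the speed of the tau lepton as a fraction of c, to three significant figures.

β = 0.990

γ = Δt/τ₀ = 2.080/0.2903 = 7.165
β = √(1 − 1/γ²) = √(1 − 0.01948) = √0.9805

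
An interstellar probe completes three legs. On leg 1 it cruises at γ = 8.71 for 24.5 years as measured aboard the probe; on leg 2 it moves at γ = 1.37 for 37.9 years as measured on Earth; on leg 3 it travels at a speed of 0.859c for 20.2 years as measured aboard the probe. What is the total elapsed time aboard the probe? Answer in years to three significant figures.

τ = 72.4 years

Leg 1: 24.5 years is already measured aboard the probe.
Leg 2: γ = 1.37; τ_2 = 37.9/1.370 = 27.66 years.
Leg 3: 20.2 years is already measured aboard the probe.
Total: 24.50 + 27.66 + 20.20 years.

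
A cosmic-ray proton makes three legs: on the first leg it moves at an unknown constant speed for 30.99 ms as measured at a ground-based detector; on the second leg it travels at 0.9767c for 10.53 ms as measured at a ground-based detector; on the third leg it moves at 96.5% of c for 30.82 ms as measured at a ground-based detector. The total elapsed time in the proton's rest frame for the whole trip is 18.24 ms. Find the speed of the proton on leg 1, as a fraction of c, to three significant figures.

β = 0.967

Leg 1: speed unknown; τ_1 = 30.99/γ_1.
Leg 2: γ = 1/√(1 − 0.9767²) = 1/√0.04606 = 4.660; τ_2 = 10.53/4.660 = 2.260 ms.
Leg 3: β = 0.965; γ = 1/√(1 − 0.965²) = 1/√0.06878 = 3.813; τ_3 = 30.82/3.813 = 8.083 ms.
Total proper time: τ_1 + 2.260 + 8.083 = 18.24, so τ_1 = 18.24 − 10.34 = 7.898 ms.
γ_1 = 30.99/7.898 = 3.924; β = √(1 − 1/γ²) = √0.9351.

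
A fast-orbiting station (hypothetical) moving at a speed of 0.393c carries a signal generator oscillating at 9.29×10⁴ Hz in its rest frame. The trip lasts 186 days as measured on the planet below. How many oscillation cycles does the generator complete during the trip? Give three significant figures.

γ = 1/√(1 − 0.393²) = 1/√0.8456 = 1.088
The oscillator's own cycle count is N = f × τ where τ is the proper time aboard the station. τ = Δt/γ = 186/1.088 = 171.0 days = 1.478×10⁷ s.
N = 9.29×10⁴ × 1.478×10⁷ = 1.373×10¹².

N = 1.37×10¹²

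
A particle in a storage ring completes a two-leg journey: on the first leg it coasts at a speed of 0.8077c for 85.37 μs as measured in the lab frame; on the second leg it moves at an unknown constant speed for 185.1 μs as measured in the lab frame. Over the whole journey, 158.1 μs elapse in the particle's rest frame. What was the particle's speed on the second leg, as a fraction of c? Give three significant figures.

Leg 1: γ = 1/√(1 − 0.8077²) = 1/√0.3476 = 1.696; τ_1 = 85.37/1.696 = 50.33 μs.
Leg 2: speed unknown; τ_2 = 185.1/γ_2.
Total proper time: 50.33 + τ_2 = 158.1, so τ_2 = 158.1 − 50.33 = 107.8 μs.
γ_2 = 185.1/107.8 = 1.718; β = √(1 − 1/γ²) = √0.6610.

β = 0.813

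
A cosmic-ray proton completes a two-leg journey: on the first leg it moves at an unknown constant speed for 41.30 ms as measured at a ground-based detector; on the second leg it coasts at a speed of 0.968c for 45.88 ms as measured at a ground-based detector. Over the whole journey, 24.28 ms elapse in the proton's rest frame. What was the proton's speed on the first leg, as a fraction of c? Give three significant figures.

Leg 1: speed unknown; τ_1 = 41.30/γ_1.
Leg 2: γ = 1/√(1 − 0.968²) = 1/√0.06298 = 3.985; τ_2 = 45.88/3.985 = 11.51 ms.
Total proper time: τ_1 + 11.51 = 24.28, so τ_1 = 24.28 − 11.51 = 12.77 ms.
γ_1 = 41.30/12.77 = 3.235; β = √(1 − 1/γ²) = √0.9044.

β = 0.951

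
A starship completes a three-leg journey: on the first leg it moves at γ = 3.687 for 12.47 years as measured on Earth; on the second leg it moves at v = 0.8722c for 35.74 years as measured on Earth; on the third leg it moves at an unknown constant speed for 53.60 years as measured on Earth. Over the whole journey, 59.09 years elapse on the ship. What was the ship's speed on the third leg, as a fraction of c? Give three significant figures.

β = 0.701

Leg 1: γ = 3.687; τ_1 = 12.47/3.687 = 3.382 years.
Leg 2: γ = 1/√(1 − 0.8722²) = 1/√0.2393 = 2.044; τ_2 = 35.74/2.044 = 17.48 years.
Leg 3: speed unknown; τ_3 = 53.60/γ_3.
Total proper time: 3.382 + 17.48 + τ_3 = 59.09, so τ_3 = 59.09 − 20.86 = 38.23 years.
γ_3 = 53.60/38.23 = 1.402; β = √(1 − 1/γ²) = √0.4914.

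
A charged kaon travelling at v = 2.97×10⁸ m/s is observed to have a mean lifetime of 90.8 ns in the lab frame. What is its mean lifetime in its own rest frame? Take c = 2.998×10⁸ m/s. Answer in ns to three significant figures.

τ₀ = 12.4 ns

β = 2.97×10⁸/2.998×10⁸ = 0.9907; γ = 1/√(1 − 0.9907²) = 7.334
The lab-frame lifetime is the dilated interval; the proper lifetime is τ₀ = Δt/γ = 90.8/7.334 ns.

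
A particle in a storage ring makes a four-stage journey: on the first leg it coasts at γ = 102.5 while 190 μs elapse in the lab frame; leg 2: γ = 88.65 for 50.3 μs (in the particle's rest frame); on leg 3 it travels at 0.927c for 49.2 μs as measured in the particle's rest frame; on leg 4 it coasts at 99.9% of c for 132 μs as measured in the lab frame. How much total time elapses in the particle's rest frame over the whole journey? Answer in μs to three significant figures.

τ = 107 μs

Leg 1: γ = 102.5; τ_1 = 190/102.5 = 1.854 μs.
Leg 2: 50.3 μs is already measured in the particle's rest frame.
Leg 3: 49.2 μs is already measured in the particle's rest frame.
Leg 4: β = 0.999; γ = 1/√(1 − 0.999²) = 1/√0.001999 = 22.37; τ_4 = 132/22.37 = 5.902 μs.
Total: 1.854 + 50.30 + 49.20 + 5.902 μs.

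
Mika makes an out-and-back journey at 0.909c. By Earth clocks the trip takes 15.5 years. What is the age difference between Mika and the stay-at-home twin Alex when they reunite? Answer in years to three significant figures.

γ = 1/√(1 − 0.909²) = 1/√0.1737 = 2.399
Mika's elapsed proper time: τ = 15.5/2.399 = 6.460 years.
Age gap = Δt − τ = 15.5 − 6.460 years.

Δt − τ = 9.04 years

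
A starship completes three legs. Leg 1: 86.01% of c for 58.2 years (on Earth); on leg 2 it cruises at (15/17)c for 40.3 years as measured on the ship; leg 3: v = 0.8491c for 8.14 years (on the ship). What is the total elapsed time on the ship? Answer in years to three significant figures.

Leg 1: β = 0.8601; γ = 1/√(1 − 0.8601²) = 1/√0.2602 = 1.960; τ_1 = 58.2/1.960 = 29.69 years.
Leg 2: 40.3 years is already measured on the ship.
Leg 3: 8.14 years is already measured on the ship.
Total: 29.69 + 40.30 + 8.140 years.

τ = 78.1 years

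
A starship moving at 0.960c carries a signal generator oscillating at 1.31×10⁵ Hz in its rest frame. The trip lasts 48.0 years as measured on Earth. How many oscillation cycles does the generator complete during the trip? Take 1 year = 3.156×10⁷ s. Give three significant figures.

γ = 1/√(1 − 0.960²) = 25/7 ≈ 3.571
The oscillator's own cycle count is N = f × τ where τ is the proper time on the ship. τ = Δt/γ = 48.0/3.571 = 13.44 years = 4.242×10⁸ s.
N = 1.31×10⁵ × 4.242×10⁸ = 5.557×10¹³.

N = 5.56×10¹³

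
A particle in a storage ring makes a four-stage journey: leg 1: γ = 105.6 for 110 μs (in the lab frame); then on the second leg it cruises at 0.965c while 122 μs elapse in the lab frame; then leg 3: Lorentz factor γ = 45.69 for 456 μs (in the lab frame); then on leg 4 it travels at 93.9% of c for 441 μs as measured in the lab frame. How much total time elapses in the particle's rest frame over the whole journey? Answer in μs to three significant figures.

τ = 195 μs

Leg 1: γ = 105.6; τ_1 = 110/105.6 = 1.042 μs.
Leg 2: γ = 1/√(1 − 0.965²) = 1/√0.06878 = 3.813; τ_2 = 122/3.813 = 31.99 μs.
Leg 3: γ = 45.69; τ_3 = 456/45.69 = 9.980 μs.
Leg 4: β = 0.939; γ = 1/√(1 − 0.939²) = 1/√0.1183 = 2.908; τ_4 = 441/2.908 = 151.7 μs.
Total: 1.042 + 31.99 + 9.980 + 151.7 μs.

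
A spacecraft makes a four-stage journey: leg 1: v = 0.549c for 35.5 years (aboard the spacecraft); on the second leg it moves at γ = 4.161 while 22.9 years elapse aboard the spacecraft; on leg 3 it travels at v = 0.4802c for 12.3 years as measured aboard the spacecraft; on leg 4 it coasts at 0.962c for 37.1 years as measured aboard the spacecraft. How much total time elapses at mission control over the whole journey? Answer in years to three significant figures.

Δt = 288 years

Leg 1: γ = 1/√(1 − 0.549²) = 1/√0.6986 = 1.196; Δt_1 = 1.196 × 35.5 = 42.47 years.
Leg 2: γ = 4.161; Δt_2 = 4.161 × 22.9 = 95.29 years.
Leg 3: γ = 1/√(1 − 0.4802²) = 1/√0.7694 = 1.140; Δt_3 = 1.140 × 12.3 = 14.02 years.
Leg 4: γ = 1/√(1 − 0.962²) = 1/√0.07456 = 3.662; Δt_4 = 3.662 × 37.1 = 135.9 years.
Total: 42.47 + 95.29 + 14.02 + 135.9 years.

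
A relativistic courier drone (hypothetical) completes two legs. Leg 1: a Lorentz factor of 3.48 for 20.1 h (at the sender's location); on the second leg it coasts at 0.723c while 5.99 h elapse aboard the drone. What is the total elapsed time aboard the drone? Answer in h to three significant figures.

τ = 11.8 h

Leg 1: γ = 3.48; τ_1 = 20.1/3.480 = 5.776 h.
Leg 2: 5.99 h is already measured aboard the drone.
Total: 5.776 + 5.990 h.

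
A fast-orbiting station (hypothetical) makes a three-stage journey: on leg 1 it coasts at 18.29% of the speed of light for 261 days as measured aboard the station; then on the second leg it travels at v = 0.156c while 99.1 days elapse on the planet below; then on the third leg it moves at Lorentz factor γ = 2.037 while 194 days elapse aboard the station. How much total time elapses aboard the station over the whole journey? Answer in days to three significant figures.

τ = 553 days

Leg 1: 261 days is already measured aboard the station.
Leg 2: γ = 1/√(1 − 0.156²) = 1/√0.9757 = 1.012; τ_2 = 99.1/1.012 = 97.89 days.
Leg 3: 194 days is already measured aboard the station.
Total: 261.0 + 97.89 + 194.0 days.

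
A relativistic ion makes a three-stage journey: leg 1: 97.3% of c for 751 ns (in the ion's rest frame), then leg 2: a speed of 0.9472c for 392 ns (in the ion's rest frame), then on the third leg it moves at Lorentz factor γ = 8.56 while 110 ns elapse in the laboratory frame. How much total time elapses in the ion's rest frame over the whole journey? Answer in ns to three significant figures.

τ = 1160 ns

Leg 1: 751 ns is already measured in the ion's rest frame.
Leg 2: 392 ns is already measured in the ion's rest frame.
Leg 3: γ = 8.56; τ_3 = 110/8.560 = 12.85 ns.
Total: 751.0 + 392.0 + 12.85 ns.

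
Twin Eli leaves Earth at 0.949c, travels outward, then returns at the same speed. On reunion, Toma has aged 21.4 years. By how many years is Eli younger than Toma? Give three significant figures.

γ = 1/√(1 − 0.949²) = 1/√0.09940 = 3.172
Eli's elapsed proper time: τ = 21.4/3.172 = 6.747 years.
Age gap = Δt − τ = 21.4 − 6.747 years.

Δt − τ = 14.7 years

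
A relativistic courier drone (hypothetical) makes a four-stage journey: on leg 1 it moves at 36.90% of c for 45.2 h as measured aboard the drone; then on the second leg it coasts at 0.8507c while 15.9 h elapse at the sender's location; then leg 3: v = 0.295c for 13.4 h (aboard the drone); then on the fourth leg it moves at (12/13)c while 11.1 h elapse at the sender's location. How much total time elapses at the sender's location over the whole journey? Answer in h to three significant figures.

Δt = 89.7 h

Leg 1: β = 0.3690; γ = 1/√(1 − 0.3690²) = 1/√0.8638 = 1.076; Δt_1 = 1.076 × 45.2 = 48.63 h.
Leg 2: 15.9 h is already measured at the sender's location.
Leg 3: γ = 1/√(1 − 0.295²) = 1/√0.9130 = 1.047; Δt_3 = 1.047 × 13.4 = 14.02 h.
Leg 4: 11.1 h is already measured at the sender's location.
Total: 48.63 + 15.90 + 14.02 + 11.10 h.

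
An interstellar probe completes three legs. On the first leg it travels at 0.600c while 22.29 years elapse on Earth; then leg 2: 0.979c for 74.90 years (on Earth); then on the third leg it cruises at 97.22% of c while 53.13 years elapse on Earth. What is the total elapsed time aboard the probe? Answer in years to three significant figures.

Leg 1: γ = 1/√(1 − 0.600²) = 5/4 = 1.250; τ_1 = 22.29/1.250 = 17.83 years.
Leg 2: γ = 1/√(1 − 0.979²) = 1/√0.04156 = 4.905; τ_2 = 74.90/4.905 = 15.27 years.
Leg 3: β = 0.9722; γ = 1/√(1 − 0.9722²) = 1/√0.05483 = 4.271; τ_3 = 53.13/4.271 = 12.44 years.
Total: 17.83 + 15.27 + 12.44 years.

τ = 45.5 years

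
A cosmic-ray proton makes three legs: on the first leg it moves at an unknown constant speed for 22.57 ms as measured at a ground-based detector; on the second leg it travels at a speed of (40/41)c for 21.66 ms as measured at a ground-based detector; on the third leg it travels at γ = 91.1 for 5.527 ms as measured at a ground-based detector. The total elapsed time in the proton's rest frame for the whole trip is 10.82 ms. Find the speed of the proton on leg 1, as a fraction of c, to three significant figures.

β = 0.964

Leg 1: speed unknown; τ_1 = 22.57/γ_1.
Leg 2: γ = 1/√(1 − (40/41)²) = 41/9 ≈ 4.556; τ_2 = 21.66/4.556 = 4.755 ms.
Leg 3: γ = 91.1; τ_3 = 5.527/91.10 = 0.06067 ms.
Total proper time: τ_1 + 4.755 + 0.06067 = 10.82, so τ_1 = 10.82 − 4.815 = 6.005 ms.
γ_1 = 22.57/6.005 = 3.759; β = √(1 − 1/γ²) = √0.9292.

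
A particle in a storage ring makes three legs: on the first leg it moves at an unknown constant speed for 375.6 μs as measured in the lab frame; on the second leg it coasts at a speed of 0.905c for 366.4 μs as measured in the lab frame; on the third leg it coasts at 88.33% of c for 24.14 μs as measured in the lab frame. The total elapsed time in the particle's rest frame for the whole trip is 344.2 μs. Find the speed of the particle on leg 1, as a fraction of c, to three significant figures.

Leg 1: speed unknown; τ_1 = 375.6/γ_1.
Leg 2: γ = 1/√(1 − 0.905²) = 1/√0.1810 = 2.351; τ_2 = 366.4/2.351 = 155.9 μs.
Leg 3: β = 0.8833; γ = 1/√(1 − 0.8833²) = 1/√0.2198 = 2.133; τ_3 = 24.14/2.133 = 11.32 μs.
Total proper time: τ_1 + 155.9 + 11.32 = 344.2, so τ_1 = 344.2 − 167.2 = 177.0 μs.
γ_1 = 375.6/177.0 = 2.122; β = √(1 − 1/γ²) = √0.7779.

β = 0.882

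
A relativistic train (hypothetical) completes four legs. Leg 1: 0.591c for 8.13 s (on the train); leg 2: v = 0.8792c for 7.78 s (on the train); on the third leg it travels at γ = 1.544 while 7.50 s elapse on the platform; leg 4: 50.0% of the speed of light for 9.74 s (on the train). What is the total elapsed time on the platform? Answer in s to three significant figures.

Δt = 45.2 s

Leg 1: γ = 1/√(1 − 0.591²) = 1/√0.6507 = 1.240; Δt_1 = 1.240 × 8.13 = 10.08 s.
Leg 2: γ = 1/√(1 − 0.8792²) = 1/√0.2270 = 2.099; Δt_2 = 2.099 × 7.78 = 16.33 s.
Leg 3: 7.50 s is already measured on the platform.
Leg 4: β = 0.500; γ = 1/√(1 − 0.500²) = 1/√0.7500 = 1.155; Δt_4 = 1.155 × 9.74 = 11.25 s.
Total: 10.08 + 16.33 + 7.500 + 11.25 s.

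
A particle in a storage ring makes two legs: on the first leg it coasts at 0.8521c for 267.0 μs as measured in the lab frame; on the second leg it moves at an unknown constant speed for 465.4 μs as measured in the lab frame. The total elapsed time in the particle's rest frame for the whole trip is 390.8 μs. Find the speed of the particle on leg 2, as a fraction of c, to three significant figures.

β = 0.842

Leg 1: γ = 1/√(1 − 0.8521²) = 1/√0.2739 = 1.911; τ_1 = 267.0/1.911 = 139.7 μs.
Leg 2: speed unknown; τ_2 = 465.4/γ_2.
Total proper time: 139.7 + τ_2 = 390.8, so τ_2 = 390.8 − 139.7 = 251.1 μs.
γ_2 = 465.4/251.1 = 1.854; β = √(1 − 1/γ²) = √0.7090.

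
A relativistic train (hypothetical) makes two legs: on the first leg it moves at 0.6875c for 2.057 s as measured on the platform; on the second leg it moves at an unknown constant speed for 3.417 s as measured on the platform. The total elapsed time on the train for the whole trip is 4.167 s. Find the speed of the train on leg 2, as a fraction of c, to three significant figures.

β = 0.623

Leg 1: γ = 1/√(1 − 0.6875²) = 1/√0.5273 = 1.377; τ_1 = 2.057/1.377 = 1.494 s.
Leg 2: speed unknown; τ_2 = 3.417/γ_2.
Total proper time: 1.494 + τ_2 = 4.167, so τ_2 = 4.167 − 1.494 = 2.673 s.
γ_2 = 3.417/2.673 = 1.278; β = √(1 − 1/γ²) = √0.3880.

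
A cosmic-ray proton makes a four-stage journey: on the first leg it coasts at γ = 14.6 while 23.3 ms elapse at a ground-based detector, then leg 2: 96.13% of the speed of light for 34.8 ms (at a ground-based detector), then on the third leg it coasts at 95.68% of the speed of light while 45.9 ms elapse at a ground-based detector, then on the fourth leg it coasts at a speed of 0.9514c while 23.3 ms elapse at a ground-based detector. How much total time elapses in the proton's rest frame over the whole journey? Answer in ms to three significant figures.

Leg 1: γ = 14.6; τ_1 = 23.3/14.60 = 1.596 ms.
Leg 2: β = 0.9613; γ = 1/√(1 − 0.9613²) = 1/√0.07590 = 3.630; τ_2 = 34.8/3.630 = 9.588 ms.
Leg 3: β = 0.9568; γ = 1/√(1 − 0.9568²) = 1/√0.08453 = 3.439; τ_3 = 45.9/3.439 = 13.35 ms.
Leg 4: γ = 1/√(1 − 0.9514²) = 1/√0.09484 = 3.247; τ_4 = 23.3/3.247 = 7.175 ms.
Total: 1.596 + 9.588 + 13.35 + 7.175 ms.

τ = 31.7 ms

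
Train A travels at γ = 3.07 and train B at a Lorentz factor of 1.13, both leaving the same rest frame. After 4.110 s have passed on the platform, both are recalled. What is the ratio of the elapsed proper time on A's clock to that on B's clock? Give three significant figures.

A: γ = 3.07. B: γ = 1.13.
τ_A/τ_B = γ_B/γ_A = 1.130/3.070 = 0.3681, so τ_A/τ_B = 0.3681.

τ_A/τ_B = 0.368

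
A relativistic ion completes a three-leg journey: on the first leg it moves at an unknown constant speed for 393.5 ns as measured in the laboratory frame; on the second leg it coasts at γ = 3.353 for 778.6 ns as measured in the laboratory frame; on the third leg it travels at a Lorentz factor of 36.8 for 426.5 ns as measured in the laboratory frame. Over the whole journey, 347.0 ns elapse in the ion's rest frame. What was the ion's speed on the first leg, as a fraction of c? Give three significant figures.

β = 0.965

Leg 1: speed unknown; τ_1 = 393.5/γ_1.
Leg 2: γ = 3.353; τ_2 = 778.6/3.353 = 232.2 ns.
Leg 3: γ = 36.8; τ_3 = 426.5/36.80 = 11.59 ns.
Total proper time: τ_1 + 232.2 + 11.59 = 347.0, so τ_1 = 347.0 − 243.8 = 103.2 ns.
γ_1 = 393.5/103.2 = 3.813; β = √(1 − 1/γ²) = √0.9312.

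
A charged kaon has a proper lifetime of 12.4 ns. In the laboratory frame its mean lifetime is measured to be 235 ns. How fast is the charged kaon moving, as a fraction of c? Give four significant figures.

β = 0.9986

γ = Δt/τ₀ = 235/12.4 = 18.95
β = √(1 − 1/γ²) = √(1 − 0.002784) = √0.9972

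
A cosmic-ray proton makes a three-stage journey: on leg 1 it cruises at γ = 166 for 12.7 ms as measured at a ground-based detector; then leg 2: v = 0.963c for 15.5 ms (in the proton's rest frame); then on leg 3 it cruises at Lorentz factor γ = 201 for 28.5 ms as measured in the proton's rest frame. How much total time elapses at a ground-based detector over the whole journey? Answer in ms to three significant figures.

Δt = 5800 ms

Leg 1: 12.7 ms is already measured at a ground-based detector.
Leg 2: γ = 1/√(1 − 0.963²) = 1/√0.07263 = 3.711; Δt_2 = 3.711 × 15.5 = 57.51 ms.
Leg 3: γ = 201; Δt_3 = 201.0 × 28.5 = 5728 ms.
Total: 12.70 + 57.51 + 5728 ms.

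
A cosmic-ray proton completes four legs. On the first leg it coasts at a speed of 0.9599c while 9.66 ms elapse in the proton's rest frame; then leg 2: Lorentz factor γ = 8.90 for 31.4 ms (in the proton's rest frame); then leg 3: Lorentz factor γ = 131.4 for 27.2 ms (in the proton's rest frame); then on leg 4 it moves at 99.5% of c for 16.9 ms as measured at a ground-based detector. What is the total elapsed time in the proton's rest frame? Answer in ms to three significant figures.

τ = 69.9 ms

Leg 1: 9.66 ms is already measured in the proton's rest frame.
Leg 2: 31.4 ms is already measured in the proton's rest frame.
Leg 3: 27.2 ms is already measured in the proton's rest frame.
Leg 4: β = 0.995; γ = 1/√(1 − 0.995²) = 1/√0.009975 = 10.01; τ_4 = 16.9/10.01 = 1.688 ms.
Total: 9.660 + 31.40 + 27.20 + 1.688 ms.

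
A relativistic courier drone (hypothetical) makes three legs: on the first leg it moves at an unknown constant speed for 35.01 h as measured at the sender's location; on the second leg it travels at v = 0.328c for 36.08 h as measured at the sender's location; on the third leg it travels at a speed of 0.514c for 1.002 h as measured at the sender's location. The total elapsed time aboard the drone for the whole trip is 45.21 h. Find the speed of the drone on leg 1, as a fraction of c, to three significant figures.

Leg 1: speed unknown; τ_1 = 35.01/γ_1.
Leg 2: γ = 1/√(1 − 0.328²) = 1/√0.8924 = 1.059; τ_2 = 36.08/1.059 = 34.08 h.
Leg 3: γ = 1/√(1 − 0.514²) = 1/√0.7358 = 1.166; τ_3 = 1.002/1.166 = 0.8595 h.
Total proper time: τ_1 + 34.08 + 0.8595 = 45.21, so τ_1 = 45.21 − 34.94 = 10.27 h.
γ_1 = 35.01/10.27 = 3.410; β = √(1 − 1/γ²) = √0.9140.

β = 0.956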